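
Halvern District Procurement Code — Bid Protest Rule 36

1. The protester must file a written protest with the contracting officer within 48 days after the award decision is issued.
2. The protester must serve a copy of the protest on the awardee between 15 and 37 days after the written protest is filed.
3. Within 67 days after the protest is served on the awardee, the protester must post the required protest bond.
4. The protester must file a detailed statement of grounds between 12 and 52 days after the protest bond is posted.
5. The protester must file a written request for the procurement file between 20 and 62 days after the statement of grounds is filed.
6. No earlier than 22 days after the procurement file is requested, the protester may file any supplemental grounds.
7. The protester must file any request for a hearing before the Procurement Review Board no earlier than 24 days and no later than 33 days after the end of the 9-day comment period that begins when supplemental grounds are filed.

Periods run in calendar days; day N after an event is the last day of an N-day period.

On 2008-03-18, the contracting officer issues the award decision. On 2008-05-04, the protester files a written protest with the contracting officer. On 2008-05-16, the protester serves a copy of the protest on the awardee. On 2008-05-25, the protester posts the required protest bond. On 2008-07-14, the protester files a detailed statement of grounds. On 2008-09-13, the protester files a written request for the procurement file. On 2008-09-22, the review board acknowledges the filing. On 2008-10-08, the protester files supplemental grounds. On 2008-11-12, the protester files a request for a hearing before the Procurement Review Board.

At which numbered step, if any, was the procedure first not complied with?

Step 1: 48 days after 2008-03-18 (when the award decision is issued) is 2008-05-05; 2008-05-04 is within that limit.
Step 2: the window is 15–37 days after 2008-05-04 (when the written protest is filed), so 2008-05-19 through 2008-06-10; 2008-05-16 is 3 days too early.
The analysis stops there.

Step 2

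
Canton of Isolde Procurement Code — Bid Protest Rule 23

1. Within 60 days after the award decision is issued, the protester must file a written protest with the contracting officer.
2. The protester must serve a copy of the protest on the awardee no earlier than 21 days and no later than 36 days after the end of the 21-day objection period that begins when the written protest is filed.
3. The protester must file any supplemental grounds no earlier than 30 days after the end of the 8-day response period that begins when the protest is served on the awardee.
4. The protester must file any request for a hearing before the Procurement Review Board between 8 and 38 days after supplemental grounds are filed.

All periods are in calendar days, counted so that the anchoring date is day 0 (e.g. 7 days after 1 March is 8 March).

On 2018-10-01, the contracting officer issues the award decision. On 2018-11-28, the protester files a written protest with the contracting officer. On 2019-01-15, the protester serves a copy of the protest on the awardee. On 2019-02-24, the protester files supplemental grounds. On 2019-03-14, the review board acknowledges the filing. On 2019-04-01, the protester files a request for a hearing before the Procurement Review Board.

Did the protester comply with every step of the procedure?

Step 1: 60 days after 2018-10-01 (when the award decision is issued) is 2018-11-30; done 2018-11-28 — timely.
Step 2: the window is 21–36 days after 2018-12-19 (end of the 21-day objection period, which began when the written protest is filed on 2018-11-28), so 2019-01-09 through 2019-01-24; done 2019-01-15, which is between those dates.
Step 3: the earliest permitted date is 30 days after 2019-01-23 (end of the 8-day response period, which began when the protest is served on the awardee on 2019-01-15), i.e. 2019-02-22; done 2019-02-24, after the minimum wait.
Step 4: the window is 8–38 days after 2019-02-24 (when supplemental grounds are filed), so 2019-03-04 through 2019-04-03; done 2019-04-01 — within the window.

Yes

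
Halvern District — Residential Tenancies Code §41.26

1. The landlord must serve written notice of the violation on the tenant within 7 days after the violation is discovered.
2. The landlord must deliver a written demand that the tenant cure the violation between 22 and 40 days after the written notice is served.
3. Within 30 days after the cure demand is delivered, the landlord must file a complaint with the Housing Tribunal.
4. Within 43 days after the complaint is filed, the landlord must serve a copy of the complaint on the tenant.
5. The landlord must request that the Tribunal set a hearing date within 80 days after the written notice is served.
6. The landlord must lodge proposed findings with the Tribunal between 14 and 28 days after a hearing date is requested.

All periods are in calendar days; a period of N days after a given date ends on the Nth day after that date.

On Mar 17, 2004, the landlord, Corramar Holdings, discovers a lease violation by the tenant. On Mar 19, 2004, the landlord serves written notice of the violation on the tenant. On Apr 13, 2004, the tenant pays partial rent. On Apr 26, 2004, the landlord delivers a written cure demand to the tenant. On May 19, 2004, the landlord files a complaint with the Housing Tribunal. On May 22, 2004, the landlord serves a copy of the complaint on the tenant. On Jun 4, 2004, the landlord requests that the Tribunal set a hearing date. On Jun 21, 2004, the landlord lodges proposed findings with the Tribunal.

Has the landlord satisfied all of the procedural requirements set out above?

(1) due by Mar 17, 2004 + 7 days = Mar 24, 2004; completed Mar 19, 2004, before the deadline.
(2) the permitted window runs from Mar 19, 2004 + 22 = Apr 10, 2004 to Mar 19, 2004 + 40 = Apr 28, 2004; done Apr 26, 2004 — within the window.
(3) due by Apr 26, 2004 + 30 days = May 26, 2004; done May 19, 2004 — timely.
(4) due by May 19, 2004 + 43 days = Jul 1, 2004; done May 22, 2004 — timely.
(5) due by Mar 19, 2004 + 80 days = Jun 7, 2004; completed Jun 4, 2004, before the deadline.
(6) the permitted window runs from Jun 4, 2004 + 14 = Jun 18, 2004 to Jun 4, 2004 + 28 = Jul 2, 2004; done Jun 21, 2004, which is between those dates.

Yes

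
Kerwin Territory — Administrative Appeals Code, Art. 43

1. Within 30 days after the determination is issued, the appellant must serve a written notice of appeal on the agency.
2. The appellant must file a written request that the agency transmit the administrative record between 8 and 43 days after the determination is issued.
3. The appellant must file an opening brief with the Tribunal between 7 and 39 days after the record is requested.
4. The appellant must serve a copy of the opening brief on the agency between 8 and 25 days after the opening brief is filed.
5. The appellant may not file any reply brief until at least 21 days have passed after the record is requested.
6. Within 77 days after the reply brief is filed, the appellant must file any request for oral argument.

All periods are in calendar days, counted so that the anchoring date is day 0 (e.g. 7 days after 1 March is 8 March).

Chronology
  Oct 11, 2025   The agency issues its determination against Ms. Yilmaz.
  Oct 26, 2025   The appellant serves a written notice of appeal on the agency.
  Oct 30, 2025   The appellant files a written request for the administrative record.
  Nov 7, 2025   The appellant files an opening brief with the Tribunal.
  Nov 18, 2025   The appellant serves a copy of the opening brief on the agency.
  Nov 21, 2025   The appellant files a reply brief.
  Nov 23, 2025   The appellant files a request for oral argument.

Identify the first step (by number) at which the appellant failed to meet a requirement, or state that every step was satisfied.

None — every step was satisfied

(1) due by Oct 11, 2025 + 30 days = Nov 10, 2025; Oct 26, 2025 is within that limit.
(2) the permitted window runs from Oct 11, 2025 + 8 = Oct 19, 2025 to Oct 11, 2025 + 43 = Nov 23, 2025; done Oct 30, 2025, which is between those dates.
(3) the permitted window runs from Oct 30, 2025 + 7 = Nov 6, 2025 to Oct 30, 2025 + 39 = Dec 8, 2025; done Nov 7, 2025, which is between those dates.
(4) the permitted window runs from Nov 7, 2025 + 8 = Nov 15, 2025 to Nov 7, 2025 + 25 = Dec 2, 2025; done Nov 18, 2025, which is between those dates.
(5) permitted from Oct 30, 2025 + 21 days = Nov 20, 2025 onward; done Nov 21, 2025 — permitted.
(6) due by Nov 21, 2025 + 77 days = Feb 6, 2026; completed Nov 23, 2025, before the deadline.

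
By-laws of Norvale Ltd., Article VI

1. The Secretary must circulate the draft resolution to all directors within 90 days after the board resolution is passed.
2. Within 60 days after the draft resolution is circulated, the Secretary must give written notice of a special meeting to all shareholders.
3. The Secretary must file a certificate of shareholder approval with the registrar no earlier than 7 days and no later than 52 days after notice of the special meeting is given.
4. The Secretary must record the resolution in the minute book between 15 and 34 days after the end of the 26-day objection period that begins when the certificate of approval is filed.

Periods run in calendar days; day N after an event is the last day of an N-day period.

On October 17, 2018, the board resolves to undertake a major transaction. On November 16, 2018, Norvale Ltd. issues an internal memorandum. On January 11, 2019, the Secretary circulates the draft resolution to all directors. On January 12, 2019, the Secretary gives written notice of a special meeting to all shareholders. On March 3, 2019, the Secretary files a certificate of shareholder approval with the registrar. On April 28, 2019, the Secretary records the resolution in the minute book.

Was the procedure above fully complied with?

Yes

Step 1 — counting 90 days from October 17, 2018 (when the board resolution is passed) gives a deadline of January 15, 2019; done January 11, 2019 — timely.
Step 2 — counting 60 days from January 11, 2019 (when the draft resolution is circulated) gives a deadline of March 12, 2019; January 12, 2019 is within that limit.
Step 3 — 7 and 52 days from January 12, 2019 (when notice of the special meeting is given) are January 19, 2019 and March 5, 2019 respectively; done March 3, 2019 — within the window.
Step 4 — 15 and 34 days from March 29, 2019 (end of the 26-day objection period, which began when the certificate of approval is filed on March 3, 2019) are April 13, 2019 and May 2, 2019 respectively; April 28, 2019 falls inside that range.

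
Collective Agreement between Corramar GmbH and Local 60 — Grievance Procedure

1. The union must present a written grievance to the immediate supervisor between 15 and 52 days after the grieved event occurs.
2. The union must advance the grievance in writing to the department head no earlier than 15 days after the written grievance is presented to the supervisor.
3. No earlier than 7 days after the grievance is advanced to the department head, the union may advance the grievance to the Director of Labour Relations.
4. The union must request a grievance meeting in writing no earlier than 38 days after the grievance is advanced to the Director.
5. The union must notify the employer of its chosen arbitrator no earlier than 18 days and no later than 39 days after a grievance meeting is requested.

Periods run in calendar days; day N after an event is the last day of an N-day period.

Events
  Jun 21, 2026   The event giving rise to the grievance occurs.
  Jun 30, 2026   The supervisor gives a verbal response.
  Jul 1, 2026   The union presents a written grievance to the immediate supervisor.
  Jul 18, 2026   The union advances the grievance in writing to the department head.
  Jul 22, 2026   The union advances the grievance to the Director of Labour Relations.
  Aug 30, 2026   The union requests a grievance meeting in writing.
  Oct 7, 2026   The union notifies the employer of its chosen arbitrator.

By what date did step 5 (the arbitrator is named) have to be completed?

Oct 8, 2026

Step 5 runs from Aug 30, 2026, when a grievance meeting is requested. The window is 18–39 days after Aug 30, 2026; it closes on Oct 8, 2026.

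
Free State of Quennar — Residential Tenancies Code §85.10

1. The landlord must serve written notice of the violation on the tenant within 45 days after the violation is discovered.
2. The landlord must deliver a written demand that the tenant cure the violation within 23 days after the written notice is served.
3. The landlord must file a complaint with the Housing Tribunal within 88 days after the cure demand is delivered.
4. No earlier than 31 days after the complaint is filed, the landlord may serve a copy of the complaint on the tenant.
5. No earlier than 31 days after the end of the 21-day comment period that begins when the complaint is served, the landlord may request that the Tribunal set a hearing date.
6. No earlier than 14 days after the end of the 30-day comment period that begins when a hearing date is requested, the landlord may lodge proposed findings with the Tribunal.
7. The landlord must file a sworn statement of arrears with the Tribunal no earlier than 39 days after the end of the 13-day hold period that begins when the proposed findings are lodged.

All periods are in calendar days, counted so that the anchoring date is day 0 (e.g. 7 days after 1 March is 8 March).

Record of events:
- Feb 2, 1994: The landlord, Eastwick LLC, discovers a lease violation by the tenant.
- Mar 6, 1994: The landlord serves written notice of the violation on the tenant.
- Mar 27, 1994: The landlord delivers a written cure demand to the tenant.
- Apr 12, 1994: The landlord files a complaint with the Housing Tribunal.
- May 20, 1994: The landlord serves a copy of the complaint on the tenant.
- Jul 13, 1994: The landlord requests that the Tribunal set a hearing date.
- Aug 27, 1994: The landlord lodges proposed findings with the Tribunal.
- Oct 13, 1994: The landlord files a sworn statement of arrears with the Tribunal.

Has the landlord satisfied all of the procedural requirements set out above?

No

Step 1: 45 days after Feb 2, 1994 (when the violation is discovered) is Mar 19, 1994; done Mar 6, 1994 — timely.
Step 2: 23 days after Mar 6, 1994 (when the written notice is served) is Mar 29, 1994; completed Mar 27, 1994, before the deadline.
Step 3: 88 days after Mar 27, 1994 (when the cure demand is delivered) is Jun 23, 1994; done Apr 12, 1994 — timely.
Step 4: the earliest permitted date is 31 days after Apr 12, 1994 (when the complaint is filed), i.e. May 13, 1994; May 20, 1994 is on or after that date.
Step 5: the earliest permitted date is 31 days after Jun 10, 1994 (end of the 21-day comment period, which began when the complaint is served on May 20, 1994), i.e. Jul 11, 1994; done Jul 13, 1994 — permitted.
Step 6: the earliest permitted date is 14 days after Aug 12, 1994 (end of the 30-day comment period, which began when a hearing date is requested on Jul 13, 1994), i.e. Aug 26, 1994; done Aug 27, 1994 — permitted.
Step 7: the earliest permitted date is 39 days after Sep 9, 1994 (end of the 13-day hold period, which began when the proposed findings are lodged on Aug 27, 1994), i.e. Oct 18, 1994; acted on Oct 13, 1994, 5 days prematurely.
That is the first point of non-compliance.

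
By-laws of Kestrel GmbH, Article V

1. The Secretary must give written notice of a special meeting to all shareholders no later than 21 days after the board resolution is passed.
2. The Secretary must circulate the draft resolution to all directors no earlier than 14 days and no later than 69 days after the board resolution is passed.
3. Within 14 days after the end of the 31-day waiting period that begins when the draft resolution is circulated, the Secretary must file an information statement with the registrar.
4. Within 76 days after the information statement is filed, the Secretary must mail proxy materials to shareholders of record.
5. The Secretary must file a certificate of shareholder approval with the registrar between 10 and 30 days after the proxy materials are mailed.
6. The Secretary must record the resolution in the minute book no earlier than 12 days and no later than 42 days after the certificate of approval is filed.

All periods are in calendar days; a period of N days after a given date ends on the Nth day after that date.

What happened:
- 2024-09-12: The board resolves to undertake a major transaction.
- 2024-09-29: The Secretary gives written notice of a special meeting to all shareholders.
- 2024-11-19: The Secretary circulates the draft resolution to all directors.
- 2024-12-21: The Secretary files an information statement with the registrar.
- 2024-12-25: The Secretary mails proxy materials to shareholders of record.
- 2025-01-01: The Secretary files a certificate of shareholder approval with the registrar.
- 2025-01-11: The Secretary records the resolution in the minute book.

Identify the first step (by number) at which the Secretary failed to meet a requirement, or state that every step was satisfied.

Step 1 — counting 21 days from 2024-09-12 (when the board resolution is passed) gives a deadline of 2024-10-03; 2024-09-29 is within that limit.
Step 2 — 14 and 69 days from 2024-09-12 (when the board resolution is passed) are 2024-09-26 and 2024-11-20 respectively; done 2024-11-19, which is between those dates.
Step 3 — counting 14 days from 2024-12-20 (end of the 31-day waiting period, which began when the draft resolution is circulated on 2024-11-19) gives a deadline of 2025-01-03; done 2024-12-21 — timely.
Step 4 — counting 76 days from 2024-12-21 (when the information statement is filed) gives a deadline of 2025-03-07; done 2024-12-25 — timely.
Step 5 — 10 and 30 days from 2024-12-25 (when the proxy materials are mailed) are 2025-01-04 and 2025-01-24 respectively; done 2025-01-01 — 3 days before the window opened.

Step 5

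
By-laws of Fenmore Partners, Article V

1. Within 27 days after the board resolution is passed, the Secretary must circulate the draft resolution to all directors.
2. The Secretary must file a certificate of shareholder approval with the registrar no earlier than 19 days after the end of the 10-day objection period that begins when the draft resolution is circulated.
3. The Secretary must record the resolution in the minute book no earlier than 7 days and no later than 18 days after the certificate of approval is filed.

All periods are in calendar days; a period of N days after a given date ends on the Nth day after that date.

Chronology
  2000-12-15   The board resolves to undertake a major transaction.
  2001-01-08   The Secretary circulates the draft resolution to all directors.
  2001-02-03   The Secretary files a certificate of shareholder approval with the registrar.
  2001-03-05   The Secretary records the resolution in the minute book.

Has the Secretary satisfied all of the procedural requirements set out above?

No

Step 1: 27 days after 2000-12-15 (when the board resolution is passed) is 2001-01-11; completed 2001-01-08, before the deadline.
Step 2: the earliest permitted date is 19 days after 2001-01-18 (end of the 10-day objection period, which began when the draft resolution is circulated on 2001-01-08), i.e. 2001-02-06; done 2001-02-03 — 3 days too early.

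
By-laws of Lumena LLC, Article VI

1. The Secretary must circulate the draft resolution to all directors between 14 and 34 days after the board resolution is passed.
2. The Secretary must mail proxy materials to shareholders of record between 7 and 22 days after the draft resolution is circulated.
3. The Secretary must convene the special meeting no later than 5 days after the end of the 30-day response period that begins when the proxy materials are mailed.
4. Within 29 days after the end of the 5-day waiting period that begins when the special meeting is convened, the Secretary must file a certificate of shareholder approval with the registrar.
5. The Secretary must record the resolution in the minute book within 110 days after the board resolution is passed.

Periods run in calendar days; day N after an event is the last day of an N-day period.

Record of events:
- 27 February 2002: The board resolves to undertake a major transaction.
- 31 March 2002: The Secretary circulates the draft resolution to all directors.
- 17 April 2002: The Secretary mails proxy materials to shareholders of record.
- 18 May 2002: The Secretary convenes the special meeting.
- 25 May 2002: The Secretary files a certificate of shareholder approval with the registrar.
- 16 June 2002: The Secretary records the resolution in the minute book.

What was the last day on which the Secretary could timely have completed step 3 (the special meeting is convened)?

22 May 2002

The proxy materials are mailed on 17 April 2002; the 30-day response period therefore ends 17 May 2002, and step 3 runs from that date. 5 days after 17 May 2002 is 22 May 2002.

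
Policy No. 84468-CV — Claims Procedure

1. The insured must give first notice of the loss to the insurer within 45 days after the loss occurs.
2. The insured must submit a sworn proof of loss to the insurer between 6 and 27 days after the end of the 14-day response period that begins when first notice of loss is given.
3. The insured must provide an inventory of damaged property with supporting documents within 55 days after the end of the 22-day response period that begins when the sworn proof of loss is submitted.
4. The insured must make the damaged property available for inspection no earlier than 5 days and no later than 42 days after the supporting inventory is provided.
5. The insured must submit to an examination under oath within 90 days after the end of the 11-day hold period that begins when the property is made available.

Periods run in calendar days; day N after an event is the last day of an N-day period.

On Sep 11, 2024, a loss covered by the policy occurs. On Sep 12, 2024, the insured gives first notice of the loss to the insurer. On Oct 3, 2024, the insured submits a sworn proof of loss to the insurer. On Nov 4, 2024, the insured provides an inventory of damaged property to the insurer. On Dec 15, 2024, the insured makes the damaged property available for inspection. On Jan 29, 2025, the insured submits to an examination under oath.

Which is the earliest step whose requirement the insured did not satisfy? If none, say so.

None — every step was satisfied

Step 1 — counting 45 days from Sep 11, 2024 (when the loss occurs) gives a deadline of Oct 26, 2024; done Sep 12, 2024 — timely.
Step 2 — 6 and 27 days from Sep 26, 2024 (end of the 14-day response period, which began when first notice of loss is given on Sep 12, 2024) are Oct 2, 2024 and Oct 23, 2024 respectively; Oct 3, 2024 falls inside that range.
Step 3 — counting 55 days from Oct 25, 2024 (end of the 22-day response period, which began when the sworn proof of loss is submitted on Oct 3, 2024) gives a deadline of Dec 19, 2024; Nov 4, 2024 is within that limit.
Step 4 — 5 and 42 days from Nov 4, 2024 (when the supporting inventory is provided) are Nov 9, 2024 and Dec 16, 2024 respectively; Dec 15, 2024 falls inside that range.
Step 5 — counting 90 days from Dec 26, 2024 (end of the 11-day hold period, which began when the property is made available on Dec 15, 2024) gives a deadline of Mar 26, 2025; done Jan 29, 2025 — timely.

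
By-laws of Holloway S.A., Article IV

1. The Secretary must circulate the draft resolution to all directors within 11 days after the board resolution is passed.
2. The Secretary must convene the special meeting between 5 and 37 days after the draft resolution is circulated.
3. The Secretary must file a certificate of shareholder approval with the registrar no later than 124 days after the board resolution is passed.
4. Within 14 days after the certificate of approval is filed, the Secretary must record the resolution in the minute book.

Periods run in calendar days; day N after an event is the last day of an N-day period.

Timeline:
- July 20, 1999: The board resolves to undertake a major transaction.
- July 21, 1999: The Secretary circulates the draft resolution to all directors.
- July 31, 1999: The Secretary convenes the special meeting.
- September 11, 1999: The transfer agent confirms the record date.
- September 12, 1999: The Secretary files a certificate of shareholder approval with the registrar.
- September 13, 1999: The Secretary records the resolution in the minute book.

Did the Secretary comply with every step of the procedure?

Yes

(1) due by July 20, 1999 + 11 days = July 31, 1999; July 21, 1999 is within that limit.
(2) the permitted window runs from July 21, 1999 + 5 = July 26, 1999 to July 21, 1999 + 37 = August 27, 1999; done July 31, 1999, which is between those dates.
(3) due by July 20, 1999 + 124 days = November 21, 1999; completed September 12, 1999, before the deadline.
(4) due by September 12, 1999 + 14 days = September 26, 1999; September 13, 1999 is within that limit.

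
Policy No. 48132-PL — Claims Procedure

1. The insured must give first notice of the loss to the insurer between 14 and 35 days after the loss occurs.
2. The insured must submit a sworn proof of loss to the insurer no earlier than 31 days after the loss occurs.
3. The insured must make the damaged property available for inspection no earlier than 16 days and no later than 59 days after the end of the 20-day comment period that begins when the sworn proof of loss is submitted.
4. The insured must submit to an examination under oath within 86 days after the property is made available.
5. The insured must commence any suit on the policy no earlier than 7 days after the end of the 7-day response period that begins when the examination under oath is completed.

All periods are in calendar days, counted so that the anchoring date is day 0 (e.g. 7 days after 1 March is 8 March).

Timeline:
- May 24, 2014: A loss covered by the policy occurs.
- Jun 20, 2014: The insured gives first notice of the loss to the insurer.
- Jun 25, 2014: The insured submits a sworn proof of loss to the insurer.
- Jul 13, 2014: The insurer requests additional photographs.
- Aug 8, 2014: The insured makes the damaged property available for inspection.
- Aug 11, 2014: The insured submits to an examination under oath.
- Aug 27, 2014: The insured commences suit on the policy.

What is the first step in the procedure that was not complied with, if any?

None — every step was satisfied

(1) the permitted window runs from May 24, 2014 + 14 = Jun 7, 2014 to May 24, 2014 + 35 = Jun 28, 2014; done Jun 20, 2014, which is between those dates.
(2) permitted from May 24, 2014 + 31 days = Jun 24, 2014 onward; done Jun 25, 2014 — permitted.
(3) the permitted window runs from Jul 15, 2014 + 16 = Jul 31, 2014 to Jul 15, 2014 + 59 = Sep 12, 2014; done Aug 8, 2014, which is between those dates.
(4) due by Aug 8, 2014 + 86 days = Nov 2, 2014; done Aug 11, 2014 — timely.
(5) permitted from Aug 18, 2014 + 7 days = Aug 25, 2014 onward; done Aug 27, 2014, after the minimum wait.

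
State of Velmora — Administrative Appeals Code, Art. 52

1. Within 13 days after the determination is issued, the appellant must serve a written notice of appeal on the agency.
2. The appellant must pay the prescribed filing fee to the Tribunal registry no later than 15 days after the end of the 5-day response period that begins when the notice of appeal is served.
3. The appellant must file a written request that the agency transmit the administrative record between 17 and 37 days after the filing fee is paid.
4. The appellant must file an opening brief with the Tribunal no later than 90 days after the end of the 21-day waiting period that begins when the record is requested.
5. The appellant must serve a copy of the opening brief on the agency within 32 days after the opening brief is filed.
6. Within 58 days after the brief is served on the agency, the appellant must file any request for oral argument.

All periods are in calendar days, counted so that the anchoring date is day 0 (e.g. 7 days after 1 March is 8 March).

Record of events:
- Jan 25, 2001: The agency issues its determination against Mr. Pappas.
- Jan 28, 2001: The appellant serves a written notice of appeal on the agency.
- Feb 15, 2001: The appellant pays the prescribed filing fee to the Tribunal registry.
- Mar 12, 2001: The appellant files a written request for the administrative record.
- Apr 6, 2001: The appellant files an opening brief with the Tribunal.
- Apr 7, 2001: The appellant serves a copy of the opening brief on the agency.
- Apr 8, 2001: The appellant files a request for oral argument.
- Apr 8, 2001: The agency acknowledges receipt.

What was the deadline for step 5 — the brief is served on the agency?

Step 5 runs from Apr 6, 2001, when the opening brief is filed. 32 days after Apr 6, 2001 is May 8, 2001.

May 8, 2001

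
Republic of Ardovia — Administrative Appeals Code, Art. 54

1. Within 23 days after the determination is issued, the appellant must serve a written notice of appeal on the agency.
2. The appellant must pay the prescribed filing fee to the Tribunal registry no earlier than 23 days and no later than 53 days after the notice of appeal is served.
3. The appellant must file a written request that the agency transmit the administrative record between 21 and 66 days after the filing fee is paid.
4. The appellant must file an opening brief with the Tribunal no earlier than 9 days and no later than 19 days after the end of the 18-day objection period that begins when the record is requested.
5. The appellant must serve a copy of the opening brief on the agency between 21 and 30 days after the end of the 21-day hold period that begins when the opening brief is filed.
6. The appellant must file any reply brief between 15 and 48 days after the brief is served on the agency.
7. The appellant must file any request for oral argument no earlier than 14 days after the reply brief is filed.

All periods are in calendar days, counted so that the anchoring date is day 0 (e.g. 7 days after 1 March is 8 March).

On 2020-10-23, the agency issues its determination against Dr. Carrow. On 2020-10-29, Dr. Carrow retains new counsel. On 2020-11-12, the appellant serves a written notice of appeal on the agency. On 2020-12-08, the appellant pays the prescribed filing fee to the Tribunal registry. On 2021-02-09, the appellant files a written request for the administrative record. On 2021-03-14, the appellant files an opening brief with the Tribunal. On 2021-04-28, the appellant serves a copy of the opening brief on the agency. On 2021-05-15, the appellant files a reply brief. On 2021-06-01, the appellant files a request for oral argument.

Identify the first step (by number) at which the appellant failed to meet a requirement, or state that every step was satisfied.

(1) due by 2020-10-23 + 23 days = 2020-11-15; completed 2020-11-12, before the deadline.
(2) the permitted window runs from 2020-11-12 + 23 = 2020-12-05 to 2020-11-12 + 53 = 2021-01-04; done 2020-12-08, which is between those dates.
(3) the permitted window runs from 2020-12-08 + 21 = 2020-12-29 to 2020-12-08 + 66 = 2021-02-12; done 2021-02-09, which is between those dates.
(4) the permitted window runs from 2021-02-27 + 9 = 2021-03-08 to 2021-02-27 + 19 = 2021-03-18; 2021-03-14 falls inside that range.
(5) the permitted window runs from 2021-04-04 + 21 = 2021-04-25 to 2021-04-04 + 30 = 2021-05-04; done 2021-04-28 — within the window.
(6) the permitted window runs from 2021-04-28 + 15 = 2021-05-13 to 2021-04-28 + 48 = 2021-06-15; done 2021-05-15, which is between those dates.
(7) permitted from 2021-05-15 + 14 days = 2021-05-29 onward; done 2021-06-01, after the minimum wait.

None — every step was satisfied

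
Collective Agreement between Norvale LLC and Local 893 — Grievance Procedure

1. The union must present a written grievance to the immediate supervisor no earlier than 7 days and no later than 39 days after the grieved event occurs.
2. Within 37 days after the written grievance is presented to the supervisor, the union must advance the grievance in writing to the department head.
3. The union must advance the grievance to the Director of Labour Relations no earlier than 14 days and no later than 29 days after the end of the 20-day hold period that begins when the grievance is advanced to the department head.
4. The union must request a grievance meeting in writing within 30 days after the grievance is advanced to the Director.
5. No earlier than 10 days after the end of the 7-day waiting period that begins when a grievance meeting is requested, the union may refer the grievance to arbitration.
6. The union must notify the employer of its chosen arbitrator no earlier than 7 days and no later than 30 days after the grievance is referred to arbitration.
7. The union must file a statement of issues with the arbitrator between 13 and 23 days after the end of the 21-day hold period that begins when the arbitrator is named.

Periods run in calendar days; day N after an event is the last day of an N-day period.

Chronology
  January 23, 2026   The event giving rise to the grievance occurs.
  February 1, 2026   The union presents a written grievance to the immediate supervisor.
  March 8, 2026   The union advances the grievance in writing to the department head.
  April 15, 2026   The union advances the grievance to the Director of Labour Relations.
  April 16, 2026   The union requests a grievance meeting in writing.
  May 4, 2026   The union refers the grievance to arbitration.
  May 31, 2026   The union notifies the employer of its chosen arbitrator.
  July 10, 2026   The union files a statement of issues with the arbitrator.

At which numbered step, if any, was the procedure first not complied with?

(1) the permitted window runs from January 23, 2026 + 7 = January 30, 2026 to January 23, 2026 + 39 = March 3, 2026; done February 1, 2026 — within the window.
(2) due by February 1, 2026 + 37 days = March 10, 2026; done March 8, 2026 — timely.
(3) the permitted window runs from March 28, 2026 + 14 = April 11, 2026 to March 28, 2026 + 29 = April 26, 2026; April 15, 2026 falls inside that range.
(4) due by April 15, 2026 + 30 days = May 15, 2026; done April 16, 2026 — timely.
(5) permitted from April 23, 2026 + 10 days = May 3, 2026 onward; done May 4, 2026, after the minimum wait.
(6) the permitted window runs from May 4, 2026 + 7 = May 11, 2026 to May 4, 2026 + 30 = June 3, 2026; done May 31, 2026 — within the window.
(7) the permitted window runs from June 21, 2026 + 13 = July 4, 2026 to June 21, 2026 + 23 = July 14, 2026; done July 10, 2026, which is between those dates.

None — every step was satisfied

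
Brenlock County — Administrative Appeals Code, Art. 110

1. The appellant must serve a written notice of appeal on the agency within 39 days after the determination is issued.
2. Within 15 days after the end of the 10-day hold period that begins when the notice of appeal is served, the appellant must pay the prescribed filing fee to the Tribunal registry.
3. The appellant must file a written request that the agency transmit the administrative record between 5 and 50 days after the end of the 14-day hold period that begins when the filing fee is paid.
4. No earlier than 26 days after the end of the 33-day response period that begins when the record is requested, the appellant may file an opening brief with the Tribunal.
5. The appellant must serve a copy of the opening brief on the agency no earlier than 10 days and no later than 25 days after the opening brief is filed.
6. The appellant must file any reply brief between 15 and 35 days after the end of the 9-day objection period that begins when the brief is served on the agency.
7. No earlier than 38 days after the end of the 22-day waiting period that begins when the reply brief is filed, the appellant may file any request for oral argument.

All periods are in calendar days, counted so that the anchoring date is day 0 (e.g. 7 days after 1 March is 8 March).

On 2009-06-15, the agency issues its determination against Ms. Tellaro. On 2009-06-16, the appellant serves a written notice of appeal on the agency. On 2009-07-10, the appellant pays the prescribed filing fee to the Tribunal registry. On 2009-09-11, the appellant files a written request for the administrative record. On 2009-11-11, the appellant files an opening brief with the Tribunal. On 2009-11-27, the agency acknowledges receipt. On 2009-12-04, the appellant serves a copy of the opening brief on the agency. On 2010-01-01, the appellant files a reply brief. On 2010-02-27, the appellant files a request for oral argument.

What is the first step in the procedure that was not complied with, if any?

Step 7

(1) due by 2009-06-15 + 39 days = 2009-07-24; completed 2009-06-16, before the deadline.
(2) due by 2009-06-26 + 15 days = 2009-07-11; done 2009-07-10 — timely.
(3) the permitted window runs from 2009-07-24 + 5 = 2009-07-29 to 2009-07-24 + 50 = 2009-09-12; done 2009-09-11, which is between those dates.
(4) permitted from 2009-10-14 + 26 days = 2009-11-09 onward; done 2009-11-11, after the minimum wait.
(5) the permitted window runs from 2009-11-11 + 10 = 2009-11-21 to 2009-11-11 + 25 = 2009-12-06; 2009-12-04 falls inside that range.
(6) the permitted window runs from 2009-12-13 + 15 = 2009-12-28 to 2009-12-13 + 35 = 2010-01-17; done 2010-01-01, which is between those dates.
(7) permitted from 2010-01-23 + 38 days = 2010-03-02 onward; acted on 2010-02-27, 3 days prematurely.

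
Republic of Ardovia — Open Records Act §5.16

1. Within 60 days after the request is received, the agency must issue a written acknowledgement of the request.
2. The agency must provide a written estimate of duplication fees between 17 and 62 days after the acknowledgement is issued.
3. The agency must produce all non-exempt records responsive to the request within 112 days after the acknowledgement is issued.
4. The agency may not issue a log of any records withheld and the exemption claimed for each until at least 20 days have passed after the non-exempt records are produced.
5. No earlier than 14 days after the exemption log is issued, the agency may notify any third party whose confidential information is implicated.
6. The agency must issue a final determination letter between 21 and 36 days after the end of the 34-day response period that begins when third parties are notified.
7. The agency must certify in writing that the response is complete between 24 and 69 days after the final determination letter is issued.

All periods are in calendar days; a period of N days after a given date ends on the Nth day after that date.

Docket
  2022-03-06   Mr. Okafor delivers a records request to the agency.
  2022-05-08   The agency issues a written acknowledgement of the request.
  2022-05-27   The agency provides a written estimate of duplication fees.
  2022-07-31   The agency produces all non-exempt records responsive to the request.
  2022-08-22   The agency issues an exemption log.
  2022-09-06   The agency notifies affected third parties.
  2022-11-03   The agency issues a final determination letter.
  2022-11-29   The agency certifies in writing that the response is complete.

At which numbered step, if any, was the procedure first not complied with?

Step 1

Step 1 — counting 60 days from 2022-03-06 (when the request is received) gives a deadline of 2022-05-05; 2022-05-08 misses that deadline by 3 days.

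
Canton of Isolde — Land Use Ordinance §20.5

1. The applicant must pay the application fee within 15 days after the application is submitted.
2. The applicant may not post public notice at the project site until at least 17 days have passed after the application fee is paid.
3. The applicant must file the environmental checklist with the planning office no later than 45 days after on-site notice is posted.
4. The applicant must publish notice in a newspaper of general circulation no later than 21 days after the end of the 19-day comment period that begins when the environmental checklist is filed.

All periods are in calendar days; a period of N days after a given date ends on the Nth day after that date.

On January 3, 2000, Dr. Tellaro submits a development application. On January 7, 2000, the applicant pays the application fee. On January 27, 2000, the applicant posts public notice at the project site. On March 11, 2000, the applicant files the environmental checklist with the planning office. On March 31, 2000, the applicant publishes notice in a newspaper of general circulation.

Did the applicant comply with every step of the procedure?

Yes

Step 1 — counting 15 days from January 3, 2000 (when the application is submitted) gives a deadline of January 18, 2000; January 7, 2000 is within that limit.
Step 2 — must wait 17 days from January 7, 2000 (when the application fee is paid), so not before January 24, 2000; done January 27, 2000 — permitted.
Step 3 — counting 45 days from January 27, 2000 (when on-site notice is posted) gives a deadline of March 12, 2000; March 11, 2000 is within that limit.
Step 4 — counting 21 days from March 30, 2000 (end of the 19-day comment period, which began when the environmental checklist is filed on March 11, 2000) gives a deadline of April 20, 2000; March 31, 2000 is within that limit.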